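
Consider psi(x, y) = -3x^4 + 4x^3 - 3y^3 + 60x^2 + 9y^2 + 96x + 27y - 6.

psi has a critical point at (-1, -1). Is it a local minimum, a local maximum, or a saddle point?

local minimum

The mixed partial ∂²psi/∂x∂y is 0, so the Hessian at any point is diag(psi_xx, psi_yy) = diag(12(-3x^2 + 2x + 10), 18(-y + 1)).
At (-1, -1): H = diag(60, 36).
Both eigenvalues are positive, so H is positive definite: a local minimum.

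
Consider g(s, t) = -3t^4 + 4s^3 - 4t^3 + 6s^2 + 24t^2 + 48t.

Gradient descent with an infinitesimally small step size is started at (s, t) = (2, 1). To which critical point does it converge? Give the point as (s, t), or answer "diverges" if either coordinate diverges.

g is separable, so gradient descent decouples: s follows -∂g/∂s, t follows -∂g/∂t.
∂g/∂s = 12s(s + 1); at s=2 this is 72, so s decreases.
∂g/∂t = -12(t - 2)(t + 1)(t + 2); at t=1 this is 72, so t decreases.
s converges to its nearest critical value 0 (a local min of the s-part); t converges to -1. The iterate converges to (0, -1).

(0, -1)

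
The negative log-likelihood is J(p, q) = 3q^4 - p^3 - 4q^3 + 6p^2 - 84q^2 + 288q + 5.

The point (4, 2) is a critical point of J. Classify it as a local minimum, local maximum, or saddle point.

The mixed partial ∂²J/∂p∂q is 0, so the Hessian at any point is diag(J_pp, J_qq) = diag(6(-p + 2), 12(3q^2 - 2q - 14)).
At (4, 2): H = diag(-12, -72).
Both eigenvalues are negative, so H is negative definite: a local maximum.

local maximum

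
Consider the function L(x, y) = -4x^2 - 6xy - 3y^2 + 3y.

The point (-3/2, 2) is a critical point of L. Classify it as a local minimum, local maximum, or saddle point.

local maximum

The Hessian of L is constant: H = [[-8, -6], [-6, -6]].
det(H) = (-8)·(-6) − (-6)² = 12.
det(H) > 0 and tr(H) = -14 < 0, so H is negative definite and the point is a local maximum.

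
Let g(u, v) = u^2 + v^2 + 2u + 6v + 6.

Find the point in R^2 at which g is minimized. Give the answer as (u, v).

g(u,v) separates as P(u) + Q(v) + 6, so its minimum is min P + min Q + 6.
P'(u) = 2u + 2 vanishes at u ∈ {-1}; Q'(v) = 2v + 6 vanishes at v ∈ {-3}.
Local minima of P (where P''>0): P(-1)=-1. Local minima of Q: Q(-3)=-9.
So the global minimum of g is P(-1) + Q(-3) + 6 = -1 − 9 + 6 = -4, attained at (-1, -3).

(-1, -3)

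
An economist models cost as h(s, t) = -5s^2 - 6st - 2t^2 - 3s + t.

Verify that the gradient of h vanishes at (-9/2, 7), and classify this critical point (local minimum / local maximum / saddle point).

∇h = (-10s - 6t - 3, -6s - 4t + 1); substituting (-9/2, 7) gives ∇h = (0, 0), so (-9/2, 7) is indeed a critical point.
The Hessian of h is constant: H = [[-10, -6], [-6, -4]].
det(H) = (-10)·(-4) − (-6)² = 4.
det(H) > 0 and tr(H) = -14 < 0, so H is negative definite and the point is a local maximum.

local maximum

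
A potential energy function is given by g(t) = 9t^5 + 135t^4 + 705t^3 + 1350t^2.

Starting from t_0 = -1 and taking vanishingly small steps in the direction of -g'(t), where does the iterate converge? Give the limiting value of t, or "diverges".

g'(t) = 45t(t + 3)(t + 4)(t + 5), so g'(-1) = -1080.
Gradient descent moves in the -g' direction, i.e. t is increasing.
The nearest critical point in that direction is t = 0, where g'' = 2700 > 0 (a local minimum). The iterate converges there.

0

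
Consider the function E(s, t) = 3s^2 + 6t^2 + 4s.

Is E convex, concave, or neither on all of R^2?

convex

E is quadratic, so its Hessian is the constant matrix H = [[6, 0], [0, 12]].
det(H) = 72, tr(H) = 18.
det(H) > 0 and tr(H) > 0, so H is positive definite everywhere: convex.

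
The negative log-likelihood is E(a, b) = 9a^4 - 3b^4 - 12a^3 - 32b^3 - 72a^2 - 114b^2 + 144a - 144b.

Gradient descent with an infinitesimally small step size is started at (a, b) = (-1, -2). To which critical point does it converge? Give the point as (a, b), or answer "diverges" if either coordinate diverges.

E is separable, so gradient descent decouples: a follows -∂E/∂a, b follows -∂E/∂b.
∂E/∂a = 36(a - 2)(a - 1)(a + 2); at a=-1 this is 216, so a decreases.
∂E/∂b = -12(b + 1)(b + 3)(b + 4); at b=-2 this is 24, so b decreases.
a converges to its nearest critical value -2 (a local min of the a-part); b converges to -3. The iterate converges to (-2, -3).

(-2, -3)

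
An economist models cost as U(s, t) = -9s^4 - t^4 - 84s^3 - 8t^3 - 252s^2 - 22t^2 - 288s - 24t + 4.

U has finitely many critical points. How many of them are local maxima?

4

U separates as a function of s plus a function of t, so ∇U=0 decouples.
∂U/∂s = -36(s + 1)(s + 2)(s + 4) = 0 at s ∈ {-4, -2, -1}; ∂U/∂t = -4(t + 1)(t + 2)(t + 3) = 0 at t ∈ {-3, -2, -1}.
The Hessian is diagonal: diag(U_ss, U_tt). Second derivatives: U_ss(-4)=-216, U_ss(-2)=72, U_ss(-1)=-108; U_tt(-3)=-8, U_tt(-2)=4, U_tt(-1)=-8.
Local maxima occur where both diagonal entries negative: (-4, -3), (-4, -1), (-1, -3), (-1, -1). Count: 4.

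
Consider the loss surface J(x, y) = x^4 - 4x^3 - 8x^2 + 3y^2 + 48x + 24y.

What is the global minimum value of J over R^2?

J(x,y) separates as P(x) + Q(y), so its minimum is min P + min Q.
P'(x) = 4(x - 3)(x - 2)(x + 2) vanishes at x ∈ {-2, 2, 3}; Q'(y) = 6y + 24 vanishes at y ∈ {-4}.
Local minima of P (where P''>0): P(-2)=-80, P(3)=45. Local minima of Q: Q(-4)=-48.
So the global minimum of J is P(-2) + Q(-4) = -80 − 48 = -128, attained at (-2, -4).

-128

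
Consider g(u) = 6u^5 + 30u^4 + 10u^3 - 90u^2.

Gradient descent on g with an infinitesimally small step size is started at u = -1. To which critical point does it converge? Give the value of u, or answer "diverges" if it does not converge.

-2

g'(u) = 30u(u - 1)(u + 2)(u + 3), so g'(-1) = 120.
Gradient descent moves in the -g' direction, i.e. u is decreasing.
The nearest critical point in that direction is u = -2, where g'' = 180 > 0 (a local minimum). The iterate converges there.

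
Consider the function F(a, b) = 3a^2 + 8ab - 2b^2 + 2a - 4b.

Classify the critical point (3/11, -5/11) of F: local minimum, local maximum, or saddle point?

saddle point

The Hessian of F is constant: H = [[6, 8], [8, -4]].
det(H) = 6·(-4) − 8² = -88.
Since det(H) < 0, H is indefinite and the critical point is a saddle point.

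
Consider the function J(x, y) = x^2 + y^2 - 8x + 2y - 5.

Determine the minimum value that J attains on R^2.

-22

J(x,y) separates as P(x) + Q(y) − 5, so its minimum is min P + min Q − 5.
P'(x) = 2x - 8 vanishes at x ∈ {4}; Q'(y) = 2y + 2 vanishes at y ∈ {-1}.
Local minima of P (where P''>0): P(4)=-16. Local minima of Q: Q(-1)=-1.
So the global minimum of J is P(4) + Q(-1) − 5 = -16 − 1 − 5 = -22, attained at (4, -1).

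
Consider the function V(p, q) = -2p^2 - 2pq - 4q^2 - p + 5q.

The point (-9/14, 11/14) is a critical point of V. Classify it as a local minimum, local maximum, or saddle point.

The Hessian of V is constant: H = [[-4, -2], [-2, -8]].
det(H) = (-4)·(-8) − (-2)² = 28.
det(H) > 0 and tr(H) = -12 < 0, so H is negative definite and the point is a local maximum.

local maximum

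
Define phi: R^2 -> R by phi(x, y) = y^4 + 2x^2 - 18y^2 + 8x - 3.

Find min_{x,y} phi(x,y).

-92

phi(x,y) separates as P(x) + Q(y) − 3, so its minimum is min P + min Q − 3.
P'(x) = 4x + 8 vanishes at x ∈ {-2}; Q'(y) = 4y(y - 3)(y + 3) vanishes at y ∈ {-3, 0, 3}.
Local minima of P (where P''>0): P(-2)=-8. Local minima of Q: Q(-3)=-81, Q(3)=-81.
So the global minimum of phi is P(-2) + Q(-3) − 3 = -8 − 81 − 3 = -92, attained at (-2, -3).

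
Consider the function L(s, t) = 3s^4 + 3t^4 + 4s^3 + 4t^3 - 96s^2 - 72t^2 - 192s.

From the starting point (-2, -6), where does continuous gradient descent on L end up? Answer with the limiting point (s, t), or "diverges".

L is separable, so gradient descent decouples: s follows -∂L/∂s, t follows -∂L/∂t.
∂L/∂s = 12(s - 4)(s + 1)(s + 4); at s=-2 this is 144, so s decreases.
∂L/∂t = 12t(t - 3)(t + 4); at t=-6 this is -1296, so t increases.
s converges to its nearest critical value -4 (a local min of the s-part); t converges to -4. The iterate converges to (-4, -4).

(-4, -4)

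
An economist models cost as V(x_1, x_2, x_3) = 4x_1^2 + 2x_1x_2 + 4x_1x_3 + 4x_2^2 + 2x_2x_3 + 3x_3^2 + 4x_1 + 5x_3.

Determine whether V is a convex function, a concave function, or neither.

convex

V is quadratic, so its Hessian is the constant matrix H = [[8, 2, 4], [2, 8, 2], [4, 2, 6]].
Leading principal minors: 8, 60, 232.
All positive ⇒ H ≻ 0 ⇒ convex.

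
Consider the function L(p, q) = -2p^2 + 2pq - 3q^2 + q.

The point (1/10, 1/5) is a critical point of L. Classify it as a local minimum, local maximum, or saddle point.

local maximum

The Hessian of L is constant: H = [[-4, 2], [2, -6]].
det(H) = (-4)·(-6) − 2² = 20.
det(H) > 0 and tr(H) = -10 < 0, so H is negative definite and the point is a local maximum.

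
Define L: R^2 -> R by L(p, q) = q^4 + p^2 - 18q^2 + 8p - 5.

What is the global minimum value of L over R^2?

L(p,q) separates as A(p) + B(q) − 5, so its minimum is min A + min B − 5.
A'(p) = 2p + 8 vanishes at p ∈ {-4}; B'(q) = 4q(q - 3)(q + 3) vanishes at q ∈ {-3, 0, 3}.
Local minima of A (where A''>0): A(-4)=-16. Local minima of B: B(-3)=-81, B(3)=-81.
So the global minimum of L is A(-4) + B(-3) − 5 = -16 − 81 − 5 = -102, attained at (-4, -3).

-102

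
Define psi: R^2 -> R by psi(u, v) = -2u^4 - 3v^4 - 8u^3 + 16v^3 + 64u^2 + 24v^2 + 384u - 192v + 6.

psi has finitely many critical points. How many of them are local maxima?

psi separates as a function of u plus a function of v, so ∇psi=0 decouples.
∂psi/∂u = -8(u - 4)(u + 3)(u + 4) = 0 at u ∈ {-4, -3, 4}; ∂psi/∂v = -12(v - 4)(v - 2)(v + 2) = 0 at v ∈ {-2, 2, 4}.
The Hessian is diagonal: diag(psi_uu, psi_vv). Second derivatives: psi_uu(-4)=-64, psi_uu(-3)=56, psi_uu(4)=-448; psi_vv(-2)=-288, psi_vv(2)=96, psi_vv(4)=-144.
Local maxima occur where both diagonal entries negative: (-4, -2), (-4, 4), (4, -2), (4, 4). Count: 4.

4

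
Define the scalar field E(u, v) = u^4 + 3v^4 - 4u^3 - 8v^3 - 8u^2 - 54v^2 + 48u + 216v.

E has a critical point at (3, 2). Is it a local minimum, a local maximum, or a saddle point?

The mixed partial ∂²E/∂u∂v is 0, so the Hessian at any point is diag(E_uu, E_vv) = diag(4(3u^2 - 6u - 4), 12(3v^2 - 4v - 9)).
At (3, 2): H = diag(20, -60).
The eigenvalues have opposite signs, so H is indefinite: a saddle point.

saddle point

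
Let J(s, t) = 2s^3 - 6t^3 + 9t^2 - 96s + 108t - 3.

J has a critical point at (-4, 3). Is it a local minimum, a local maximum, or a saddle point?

The mixed partial ∂²J/∂s∂t is 0, so the Hessian at any point is diag(J_ss, J_tt) = diag(12s, 18(-2t + 1)).
At (-4, 3): H = diag(-48, -90).
Both eigenvalues are negative, so H is negative definite: a local maximum.

local maximum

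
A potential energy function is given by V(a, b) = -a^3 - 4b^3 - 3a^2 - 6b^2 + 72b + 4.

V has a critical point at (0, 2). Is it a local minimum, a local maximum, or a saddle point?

local maximum

The mixed partial ∂²V/∂a∂b is 0, so the Hessian at any point is diag(V_aa, V_bb) = diag(-6(a + 1), -12(2b + 1)).
At (0, 2): H = diag(-6, -60).
Both eigenvalues are negative, so H is negative definite: a local maximum.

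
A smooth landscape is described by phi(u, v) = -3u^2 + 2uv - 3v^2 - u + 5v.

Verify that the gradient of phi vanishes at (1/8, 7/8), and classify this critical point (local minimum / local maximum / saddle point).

local maximum

∇phi = (-6u + 2v - 1, 2u - 6v + 5); substituting (1/8, 7/8) gives ∇phi = (0, 0), so (1/8, 7/8) is indeed a critical point.
The Hessian of phi is constant: H = [[-6, 2], [2, -6]].
det(H) = (-6)·(-6) − 2² = 32.
det(H) > 0 and tr(H) = -12 < 0, so H is negative definite and the point is a local maximum.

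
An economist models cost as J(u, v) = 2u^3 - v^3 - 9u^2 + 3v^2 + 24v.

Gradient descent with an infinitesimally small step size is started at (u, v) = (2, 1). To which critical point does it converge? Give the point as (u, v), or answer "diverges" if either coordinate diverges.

(3, -2)

J is separable, so gradient descent decouples: u follows -∂J/∂u, v follows -∂J/∂v.
∂J/∂u = 6u(u - 3); at u=2 this is -12, so u increases.
∂J/∂v = -3(v - 4)(v + 2); at v=1 this is 27, so v decreases.
u converges to its nearest critical value 3 (a local min of the u-part); v converges to -2. The iterate converges to (3, -2).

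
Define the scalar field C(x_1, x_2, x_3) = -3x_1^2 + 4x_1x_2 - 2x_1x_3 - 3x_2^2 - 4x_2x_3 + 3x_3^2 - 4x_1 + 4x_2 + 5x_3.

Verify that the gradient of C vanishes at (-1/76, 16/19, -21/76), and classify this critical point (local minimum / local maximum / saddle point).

∇C = (-6x_1 + 4x_2 - 2x_3 - 4, 4x_1 - 6x_2 - 4x_3 + 4, -2x_1 - 4x_2 + 6x_3 + 5); substituting (-1/76, 16/19, -21/76) gives ∇C = (0, 0, 0), so (-1/76, 16/19, -21/76) is indeed a critical point.
The Hessian is constant: H = [[-6, 4, -2], [4, -6, -4], [-2, -4, 6]].
Leading principal minors: Δ₁ = -6, Δ₂ = 20, Δ₃ = 304.
The minors fit neither the all-positive nor the alternating-sign pattern, so H is indefinite: a saddle point.

saddle point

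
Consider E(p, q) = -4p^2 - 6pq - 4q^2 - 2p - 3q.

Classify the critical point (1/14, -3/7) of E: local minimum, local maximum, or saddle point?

local maximum

The Hessian of E is constant: H = [[-8, -6], [-6, -8]].
det(H) = (-8)·(-8) − (-6)² = 28.
det(H) > 0 and tr(H) = -16 < 0, so H is negative definite and the point is a local maximum.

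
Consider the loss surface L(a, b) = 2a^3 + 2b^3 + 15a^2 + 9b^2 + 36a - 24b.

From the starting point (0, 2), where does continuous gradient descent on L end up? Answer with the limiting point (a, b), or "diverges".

L is separable, so gradient descent decouples: a follows -∂L/∂a, b follows -∂L/∂b.
∂L/∂a = 6(a + 2)(a + 3); at a=0 this is 36, so a decreases.
∂L/∂b = 6(b - 1)(b + 4); at b=2 this is 36, so b decreases.
a converges to its nearest critical value -2 (a local min of the a-part); b converges to 1. The iterate converges to (-2, 1).

(-2, 1)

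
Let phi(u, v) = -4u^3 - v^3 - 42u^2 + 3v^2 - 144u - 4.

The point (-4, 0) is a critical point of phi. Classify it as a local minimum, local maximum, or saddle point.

local minimum

The mixed partial ∂²phi/∂u∂v is 0, so the Hessian at any point is diag(phi_uu, phi_vv) = diag(-12(2u + 7), 6(-v + 1)).
At (-4, 0): H = diag(12, 6).
Both eigenvalues are positive, so H is positive definite: a local minimum.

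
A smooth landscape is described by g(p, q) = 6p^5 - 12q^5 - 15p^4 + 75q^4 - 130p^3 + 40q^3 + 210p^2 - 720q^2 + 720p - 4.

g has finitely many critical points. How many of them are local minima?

g separates as a function of p plus a function of q, so ∇g=0 decouples.
∂g/∂p = 30(p - 4)(p - 2)(p + 1)(p + 3) = 0 at p ∈ {-3, -1, 2, 4}; ∂g/∂q = -60q(q - 4)(q - 3)(q + 2) = 0 at q ∈ {-2, 0, 3, 4}.
The Hessian is diagonal: diag(g_pp, g_qq). Second derivatives: g_pp(-3)=-2100, g_pp(-1)=900, g_pp(2)=-900, g_pp(4)=2100; g_qq(-2)=3600, g_qq(0)=-1440, g_qq(3)=900, g_qq(4)=-1440.
Local minima occur where both diagonal entries positive: (-1, -2), (-1, 3), (4, -2), (4, 3). Count: 4.

4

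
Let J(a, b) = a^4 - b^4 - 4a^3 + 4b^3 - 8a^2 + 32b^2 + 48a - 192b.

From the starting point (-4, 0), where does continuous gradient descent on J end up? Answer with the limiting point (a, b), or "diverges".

J is separable, so gradient descent decouples: a follows -∂J/∂a, b follows -∂J/∂b.
∂J/∂a = 4(a - 3)(a - 2)(a + 2); at a=-4 this is -336, so a increases.
∂J/∂b = -4(b - 4)(b - 3)(b + 4); at b=0 this is -192, so b increases.
a converges to its nearest critical value -2 (a local min of the a-part); b converges to 3. The iterate converges to (-2, 3).

(-2, 3)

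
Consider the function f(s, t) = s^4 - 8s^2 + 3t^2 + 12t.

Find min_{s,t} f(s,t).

-28

f(s,t) separates as P(s) + Q(t), so its minimum is min P + min Q.
P'(s) = 4s(s - 2)(s + 2) vanishes at s ∈ {-2, 0, 2}; Q'(t) = 6(t + 2) vanishes at t ∈ {-2}.
Local minima of P (where P''>0): P(-2)=-16, P(2)=-16. Local minima of Q: Q(-2)=-12.
So the global minimum of f is P(-2) + Q(-2) = -16 − 12 = -28, attained at (-2, -2).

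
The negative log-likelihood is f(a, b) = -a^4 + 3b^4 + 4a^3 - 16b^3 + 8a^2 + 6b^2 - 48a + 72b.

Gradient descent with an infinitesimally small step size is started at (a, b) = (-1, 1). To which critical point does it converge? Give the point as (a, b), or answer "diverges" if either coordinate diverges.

f is separable, so gradient descent decouples: a follows -∂f/∂a, b follows -∂f/∂b.
∂f/∂a = -4(a - 3)(a - 2)(a + 2); at a=-1 this is -48, so a increases.
∂f/∂b = 12(b - 3)(b - 2)(b + 1); at b=1 this is 48, so b decreases.
a converges to its nearest critical value 2 (a local min of the a-part); b converges to -1. The iterate converges to (2, -1).

(2, -1)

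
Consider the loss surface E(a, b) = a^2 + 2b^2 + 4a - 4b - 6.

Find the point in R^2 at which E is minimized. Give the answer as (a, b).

(-2, 1)

E(a,b) separates as P(a) + Q(b) − 6, so its minimum is min P + min Q − 6.
P'(a) = 2a + 4 vanishes at a ∈ {-2}; Q'(b) = 4b - 4 vanishes at b ∈ {1}.
Local minima of P (where P''>0): P(-2)=-4. Local minima of Q: Q(1)=-2.
So the global minimum of E is P(-2) + Q(1) − 6 = -4 − 2 − 6 = -12, attained at (-2, 1).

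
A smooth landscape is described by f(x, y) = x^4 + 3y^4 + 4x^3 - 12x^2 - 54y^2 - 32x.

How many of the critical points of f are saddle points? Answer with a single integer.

f separates as a function of x plus a function of y, so ∇f=0 decouples.
∂f/∂x = 4(x - 2)(x + 1)(x + 4) = 0 at x ∈ {-4, -1, 2}; ∂f/∂y = 12y(y - 3)(y + 3) = 0 at y ∈ {-3, 0, 3}.
The Hessian is diagonal: diag(f_xx, f_yy). Second derivatives: f_xx(-4)=72, f_xx(-1)=-36, f_xx(2)=72; f_yy(-3)=216, f_yy(0)=-108, f_yy(3)=216.
Saddle points occur where the two diagonal entries have opposite signs: (-4, 0), (-1, -3), (-1, 3), (2, 0). Count: 4.

4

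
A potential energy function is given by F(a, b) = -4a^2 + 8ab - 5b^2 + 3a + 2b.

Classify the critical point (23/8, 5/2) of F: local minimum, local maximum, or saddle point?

local maximum

The Hessian of F is constant: H = [[-8, 8], [8, -10]].
det(H) = (-8)·(-10) − 8² = 16.
det(H) > 0 and tr(H) = -18 < 0, so H is negative definite and the point is a local maximum.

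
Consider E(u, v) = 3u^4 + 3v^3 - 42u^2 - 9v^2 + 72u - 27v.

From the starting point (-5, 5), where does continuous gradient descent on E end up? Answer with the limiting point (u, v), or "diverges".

(-3, 3)

E is separable, so gradient descent decouples: u follows -∂E/∂u, v follows -∂E/∂v.
∂E/∂u = 12(u - 2)(u - 1)(u + 3); at u=-5 this is -1008, so u increases.
∂E/∂v = 9(v - 3)(v + 1); at v=5 this is 108, so v decreases.
u converges to its nearest critical value -3 (a local min of the u-part); v converges to 3. The iterate converges to (-3, 3).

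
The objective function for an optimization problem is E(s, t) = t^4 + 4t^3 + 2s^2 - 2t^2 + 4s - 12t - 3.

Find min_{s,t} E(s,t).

E(s,t) separates as P(s) + Q(t) − 3, so its minimum is min P + min Q − 3.
P'(s) = 4s + 4 vanishes at s ∈ {-1}; Q'(t) = 4(t - 1)(t + 1)(t + 3) vanishes at t ∈ {-3, -1, 1}.
Local minima of P (where P''>0): P(-1)=-2. Local minima of Q: Q(-3)=-9, Q(1)=-9.
So the global minimum of E is P(-1) + Q(-3) − 3 = -2 − 9 − 3 = -14, attained at (-1, -3).

-14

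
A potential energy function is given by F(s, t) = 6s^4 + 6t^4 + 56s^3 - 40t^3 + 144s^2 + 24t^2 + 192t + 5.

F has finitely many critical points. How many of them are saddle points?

4

F separates as a function of s plus a function of t, so ∇F=0 decouples.
∂F/∂s = 24s(s + 3)(s + 4) = 0 at s ∈ {-4, -3, 0}; ∂F/∂t = 24(t - 4)(t - 2)(t + 1) = 0 at t ∈ {-1, 2, 4}.
The Hessian is diagonal: diag(F_ss, F_tt). Second derivatives: F_ss(-4)=96, F_ss(-3)=-72, F_ss(0)=288; F_tt(-1)=360, F_tt(2)=-144, F_tt(4)=240.
Saddle points occur where the two diagonal entries have opposite signs: (-4, 2), (-3, -1), (-3, 4), (0, 2). Count: 4.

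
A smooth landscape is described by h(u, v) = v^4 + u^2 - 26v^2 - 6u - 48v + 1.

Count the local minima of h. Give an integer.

2

h separates as a function of u plus a function of v, so ∇h=0 decouples.
∂h/∂u = 2(u - 3) = 0 at u ∈ {3}; ∂h/∂v = 4(v - 4)(v + 1)(v + 3) = 0 at v ∈ {-3, -1, 4}.
The Hessian is diagonal: diag(h_uu, h_vv). Second derivatives: h_uu(3)=2; h_vv(-3)=56, h_vv(-1)=-40, h_vv(4)=140.
Local minima occur where both diagonal entries positive: (3, -3), (3, 4). Count: 2.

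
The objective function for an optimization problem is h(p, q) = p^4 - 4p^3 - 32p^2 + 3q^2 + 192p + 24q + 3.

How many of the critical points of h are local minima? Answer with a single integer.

h separates as a function of p plus a function of q, so ∇h=0 decouples.
∂h/∂p = 4(p - 4)(p - 3)(p + 4) = 0 at p ∈ {-4, 3, 4}; ∂h/∂q = 6(q + 4) = 0 at q ∈ {-4}.
The Hessian is diagonal: diag(h_pp, h_qq). Second derivatives: h_pp(-4)=224, h_pp(3)=-28, h_pp(4)=32; h_qq(-4)=6.
Local minima occur where both diagonal entries positive: (-4, -4), (4, -4). Count: 2.

2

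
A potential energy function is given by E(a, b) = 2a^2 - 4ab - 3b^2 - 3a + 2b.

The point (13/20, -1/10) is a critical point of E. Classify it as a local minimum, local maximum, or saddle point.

saddle point

The Hessian of E is constant: H = [[4, -4], [-4, -6]].
det(H) = 4·(-6) − (-4)² = -40.
Since det(H) < 0, H is indefinite and the critical point is a saddle point.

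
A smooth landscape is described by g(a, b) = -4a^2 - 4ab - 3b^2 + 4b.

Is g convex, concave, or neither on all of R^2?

g is quadratic, so its Hessian is the constant matrix H = [[-8, -4], [-4, -6]].
det(H) = 32, tr(H) = -14.
det(H) > 0 and tr(H) < 0, so H is negative definite everywhere: concave.

concave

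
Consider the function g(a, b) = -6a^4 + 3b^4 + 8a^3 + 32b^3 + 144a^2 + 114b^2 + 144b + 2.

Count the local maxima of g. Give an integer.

g separates as a function of a plus a function of b, so ∇g=0 decouples.
∂g/∂a = -24a(a - 4)(a + 3) = 0 at a ∈ {-3, 0, 4}; ∂g/∂b = 12(b + 1)(b + 3)(b + 4) = 0 at b ∈ {-4, -3, -1}.
The Hessian is diagonal: diag(g_aa, g_bb). Second derivatives: g_aa(-3)=-504, g_aa(0)=288, g_aa(4)=-672; g_bb(-4)=36, g_bb(-3)=-24, g_bb(-1)=72.
Local maxima occur where both diagonal entries negative: (-3, -3), (4, -3). Count: 2.

2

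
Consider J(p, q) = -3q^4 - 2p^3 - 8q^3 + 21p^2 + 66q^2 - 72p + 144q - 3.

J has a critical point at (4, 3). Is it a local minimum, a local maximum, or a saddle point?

The mixed partial ∂²J/∂p∂q is 0, so the Hessian at any point is diag(J_pp, J_qq) = diag(6(-2p + 7), 12(-3q^2 - 4q + 11)).
At (4, 3): H = diag(-6, -336).
Both eigenvalues are negative, so H is negative definite: a local maximum.

local maximum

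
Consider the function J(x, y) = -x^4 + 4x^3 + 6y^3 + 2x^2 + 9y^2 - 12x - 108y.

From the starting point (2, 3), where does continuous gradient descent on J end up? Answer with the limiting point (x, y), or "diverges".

(1, 2)

J is separable, so gradient descent decouples: x follows -∂J/∂x, y follows -∂J/∂y.
∂J/∂x = -4(x - 3)(x - 1)(x + 1); at x=2 this is 12, so x decreases.
∂J/∂y = 18(y - 2)(y + 3); at y=3 this is 108, so y decreases.
x converges to its nearest critical value 1 (a local min of the x-part); y converges to 2. The iterate converges to (1, 2).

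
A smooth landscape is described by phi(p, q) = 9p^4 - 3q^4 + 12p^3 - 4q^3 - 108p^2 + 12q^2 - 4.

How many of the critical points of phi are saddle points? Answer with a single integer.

5

phi separates as a function of p plus a function of q, so ∇phi=0 decouples.
∂phi/∂p = 36p(p - 2)(p + 3) = 0 at p ∈ {-3, 0, 2}; ∂phi/∂q = -12q(q - 1)(q + 2) = 0 at q ∈ {-2, 0, 1}.
The Hessian is diagonal: diag(phi_pp, phi_qq). Second derivatives: phi_pp(-3)=540, phi_pp(0)=-216, phi_pp(2)=360; phi_qq(-2)=-72, phi_qq(0)=24, phi_qq(1)=-36.
Saddle points occur where the two diagonal entries have opposite signs: (-3, -2), (-3, 1), (0, 0), (2, -2), (2, 1). Count: 5.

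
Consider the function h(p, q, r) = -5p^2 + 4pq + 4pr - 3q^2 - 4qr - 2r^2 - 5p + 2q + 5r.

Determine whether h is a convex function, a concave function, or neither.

h is quadratic, so its Hessian is the constant matrix H = [[-10, 4, 4], [4, -6, -4], [4, -4, -4]].
Leading principal minors: -10, 44, -48.
Signs alternate −, +, − ⇒ H ≺ 0 ⇒ concave.

concave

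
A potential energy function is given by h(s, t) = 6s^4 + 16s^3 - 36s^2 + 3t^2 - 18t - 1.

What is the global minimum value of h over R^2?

h(s,t) separates as P(s) + Q(t) − 1, so its minimum is min P + min Q − 1.
P'(s) = 24s(s - 1)(s + 3) vanishes at s ∈ {-3, 0, 1}; Q'(t) = 6(t - 3) vanishes at t ∈ {3}.
Local minima of P (where P''>0): P(-3)=-270, P(1)=-14. Local minima of Q: Q(3)=-27.
So the global minimum of h is P(-3) + Q(3) − 1 = -270 − 27 − 1 = -298, attained at (-3, 3).

-298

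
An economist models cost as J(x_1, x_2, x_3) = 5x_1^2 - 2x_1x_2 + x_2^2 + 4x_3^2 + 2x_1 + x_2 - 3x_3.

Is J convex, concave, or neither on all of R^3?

J is quadratic, so its Hessian is the constant matrix H = [[10, -2, 0], [-2, 2, 0], [0, 0, 8]].
Leading principal minors: 10, 16, 128.
All positive ⇒ H ≻ 0 ⇒ convex.

convex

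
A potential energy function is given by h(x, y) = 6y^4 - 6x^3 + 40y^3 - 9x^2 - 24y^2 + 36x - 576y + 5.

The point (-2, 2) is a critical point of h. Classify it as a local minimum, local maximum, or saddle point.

local minimum

The mixed partial ∂²h/∂x∂y is 0, so the Hessian at any point is diag(h_xx, h_yy) = diag(-18(2x + 1), 24(3y^2 + 10y - 2)).
At (-2, 2): H = diag(54, 720).
Both eigenvalues are positive, so H is positive definite: a local minimum.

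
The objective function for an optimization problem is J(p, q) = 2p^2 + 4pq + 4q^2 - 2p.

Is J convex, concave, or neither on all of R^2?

J is quadratic, so its Hessian is the constant matrix H = [[4, 4], [4, 8]].
det(H) = 16, tr(H) = 12.
det(H) > 0 and tr(H) > 0, so H is positive definite everywhere: convex.

convex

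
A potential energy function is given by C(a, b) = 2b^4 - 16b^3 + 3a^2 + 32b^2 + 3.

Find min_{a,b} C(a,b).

3

C(a,b) separates as P(a) + Q(b) + 3, so its minimum is min P + min Q + 3.
P'(a) = 6a vanishes at a ∈ {0}; Q'(b) = 8b(b - 4)(b - 2) vanishes at b ∈ {0, 2, 4}.
Local minima of P (where P''>0): P(0)=0. Local minima of Q: Q(0)=0, Q(4)=0.
So the global minimum of C is P(0) + Q(0) + 3 = 0 + 0 + 3 = 3, attained at (0, 0).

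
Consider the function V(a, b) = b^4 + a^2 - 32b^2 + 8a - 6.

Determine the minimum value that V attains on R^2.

-278

V(a,b) separates as P(a) + Q(b) − 6, so its minimum is min P + min Q − 6.
P'(a) = 2a + 8 vanishes at a ∈ {-4}; Q'(b) = 4b(b - 4)(b + 4) vanishes at b ∈ {-4, 0, 4}.
Local minima of P (where P''>0): P(-4)=-16. Local minima of Q: Q(-4)=-256, Q(4)=-256.
So the global minimum of V is P(-4) + Q(-4) − 6 = -16 − 256 − 6 = -278, attained at (-4, -4).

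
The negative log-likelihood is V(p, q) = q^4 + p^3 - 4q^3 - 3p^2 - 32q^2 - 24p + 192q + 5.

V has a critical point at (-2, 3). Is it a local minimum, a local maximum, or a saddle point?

local maximum

The mixed partial ∂²V/∂p∂q is 0, so the Hessian at any point is diag(V_pp, V_qq) = diag(6(p - 1), 4(3q^2 - 6q - 16)).
At (-2, 3): H = diag(-18, -28).
Both eigenvalues are negative, so H is negative definite: a local maximum.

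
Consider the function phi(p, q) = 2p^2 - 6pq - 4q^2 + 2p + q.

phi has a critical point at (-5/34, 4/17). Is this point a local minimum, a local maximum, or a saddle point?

The Hessian of phi is constant: H = [[4, -6], [-6, -8]].
det(H) = 4·(-8) − (-6)² = -68.
Since det(H) < 0, H is indefinite and the critical point is a saddle point.

saddle point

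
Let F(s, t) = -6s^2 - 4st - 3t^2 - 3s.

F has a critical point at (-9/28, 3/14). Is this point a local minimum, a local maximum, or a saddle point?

local maximum

The Hessian of F is constant: H = [[-12, -4], [-4, -6]].
det(H) = (-12)·(-6) − (-4)² = 56.
det(H) > 0 and tr(H) = -18 < 0, so H is negative definite and the point is a local maximum.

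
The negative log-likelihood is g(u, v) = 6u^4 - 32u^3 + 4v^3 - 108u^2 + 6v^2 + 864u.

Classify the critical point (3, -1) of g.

The mixed partial ∂²g/∂u∂v is 0, so the Hessian at any point is diag(g_uu, g_vv) = diag(24(3u^2 - 8u - 9), 12(2v + 1)).
At (3, -1): H = diag(-144, -12).
Both eigenvalues are negative, so H is negative definite: a local maximum.

local maximum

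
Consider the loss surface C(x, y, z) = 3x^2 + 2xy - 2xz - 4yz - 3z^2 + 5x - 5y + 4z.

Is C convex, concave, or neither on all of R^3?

neither

C is quadratic, so its Hessian is the constant matrix H = [[6, 2, -2], [2, 0, -4], [-2, -4, -6]].
Leading principal minors: 6, -4, -40.
Neither pattern holds ⇒ H is indefinite ⇒ neither convex nor concave.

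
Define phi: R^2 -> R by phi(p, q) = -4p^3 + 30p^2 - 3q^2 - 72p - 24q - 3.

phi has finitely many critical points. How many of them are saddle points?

phi separates as a function of p plus a function of q, so ∇phi=0 decouples.
∂phi/∂p = -12(p - 3)(p - 2) = 0 at p ∈ {2, 3}; ∂phi/∂q = -6(q + 4) = 0 at q ∈ {-4}.
The Hessian is diagonal: diag(phi_pp, phi_qq). Second derivatives: phi_pp(2)=12, phi_pp(3)=-12; phi_qq(-4)=-6.
Saddle points occur where the two diagonal entries have opposite signs: (2, -4). Count: 1.

1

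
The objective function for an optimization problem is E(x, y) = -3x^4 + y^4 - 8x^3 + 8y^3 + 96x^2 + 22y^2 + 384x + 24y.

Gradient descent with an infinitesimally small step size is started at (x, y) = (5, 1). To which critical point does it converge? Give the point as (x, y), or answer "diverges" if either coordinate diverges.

E is separable, so gradient descent decouples: x follows -∂E/∂x, y follows -∂E/∂y.
∂E/∂x = -12(x - 4)(x + 2)(x + 4); at x=5 this is -756, so x increases.
∂E/∂y = 4(y + 1)(y + 2)(y + 3); at y=1 this is 96, so y decreases.
The x-coordinate has no critical point in that direction and runs off to infinity.

diverges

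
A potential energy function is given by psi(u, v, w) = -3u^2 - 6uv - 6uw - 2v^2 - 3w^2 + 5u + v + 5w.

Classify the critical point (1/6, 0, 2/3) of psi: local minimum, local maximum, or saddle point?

The Hessian is constant: H = [[-6, -6, -6], [-6, -4, 0], [-6, 0, -6]].
Leading principal minors: Δ₁ = -6, Δ₂ = -12, Δ₃ = 216.
The minors fit neither the all-positive nor the alternating-sign pattern, so H is indefinite: a saddle point.

saddle point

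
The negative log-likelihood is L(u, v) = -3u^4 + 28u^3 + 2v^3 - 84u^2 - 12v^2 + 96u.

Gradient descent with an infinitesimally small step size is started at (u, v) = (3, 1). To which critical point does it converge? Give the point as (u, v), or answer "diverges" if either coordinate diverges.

L is separable, so gradient descent decouples: u follows -∂L/∂u, v follows -∂L/∂v.
∂L/∂u = -12(u - 4)(u - 2)(u - 1); at u=3 this is 24, so u decreases.
∂L/∂v = 6v(v - 4); at v=1 this is -18, so v increases.
u converges to its nearest critical value 2 (a local min of the u-part); v converges to 4. The iterate converges to (2, 4).

(2, 4)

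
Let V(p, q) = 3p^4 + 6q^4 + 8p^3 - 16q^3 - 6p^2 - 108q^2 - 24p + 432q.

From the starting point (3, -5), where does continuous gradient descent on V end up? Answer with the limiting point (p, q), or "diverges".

(1, -3)

V is separable, so gradient descent decouples: p follows -∂V/∂p, q follows -∂V/∂q.
∂V/∂p = 12(p - 1)(p + 1)(p + 2); at p=3 this is 480, so p decreases.
∂V/∂q = 24(q - 3)(q - 2)(q + 3); at q=-5 this is -2688, so q increases.
p converges to its nearest critical value 1 (a local min of the p-part); q converges to -3. The iterate converges to (1, -3).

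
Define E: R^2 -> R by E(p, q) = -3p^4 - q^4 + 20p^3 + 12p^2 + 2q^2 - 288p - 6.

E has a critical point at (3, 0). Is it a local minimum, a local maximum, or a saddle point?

The mixed partial ∂²E/∂p∂q is 0, so the Hessian at any point is diag(E_pp, E_qq) = diag(12(-3p^2 + 10p + 2), 4(-3q^2 + 1)).
At (3, 0): H = diag(60, 4).
Both eigenvalues are positive, so H is positive definite: a local minimum.

local minimum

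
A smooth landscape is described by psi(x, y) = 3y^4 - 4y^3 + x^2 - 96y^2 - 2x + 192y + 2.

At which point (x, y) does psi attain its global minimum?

(1, -4)

psi(x,y) separates as P(x) + Q(y) + 2, so its minimum is min P + min Q + 2.
P'(x) = 2x - 2 vanishes at x ∈ {1}; Q'(y) = 12(y - 4)(y - 1)(y + 4) vanishes at y ∈ {-4, 1, 4}.
Local minima of P (where P''>0): P(1)=-1. Local minima of Q: Q(-4)=-1280, Q(4)=-256.
So the global minimum of psi is P(1) + Q(-4) + 2 = -1 − 1280 + 2 = -1279, attained at (1, -4).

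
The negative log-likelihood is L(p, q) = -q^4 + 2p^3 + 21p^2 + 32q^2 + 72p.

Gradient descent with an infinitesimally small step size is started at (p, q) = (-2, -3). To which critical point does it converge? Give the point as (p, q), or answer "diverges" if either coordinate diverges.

L is separable, so gradient descent decouples: p follows -∂L/∂p, q follows -∂L/∂q.
∂L/∂p = 6(p + 3)(p + 4); at p=-2 this is 12, so p decreases.
∂L/∂q = -4q(q - 4)(q + 4); at q=-3 this is -84, so q increases.
p converges to its nearest critical value -3 (a local min of the p-part); q converges to 0. The iterate converges to (-3, 0).

(-3, 0)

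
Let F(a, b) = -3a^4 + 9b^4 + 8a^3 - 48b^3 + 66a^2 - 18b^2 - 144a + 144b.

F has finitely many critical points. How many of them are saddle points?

F separates as a function of a plus a function of b, so ∇F=0 decouples.
∂F/∂a = -12(a - 4)(a - 1)(a + 3) = 0 at a ∈ {-3, 1, 4}; ∂F/∂b = 36(b - 4)(b - 1)(b + 1) = 0 at b ∈ {-1, 1, 4}.
The Hessian is diagonal: diag(F_aa, F_bb). Second derivatives: F_aa(-3)=-336, F_aa(1)=144, F_aa(4)=-252; F_bb(-1)=360, F_bb(1)=-216, F_bb(4)=540.
Saddle points occur where the two diagonal entries have opposite signs: (-3, -1), (-3, 4), (1, 1), (4, -1), (4, 4). Count: 5.

5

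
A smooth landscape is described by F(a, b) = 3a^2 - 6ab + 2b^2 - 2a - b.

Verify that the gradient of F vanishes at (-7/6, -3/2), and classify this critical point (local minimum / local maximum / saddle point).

∇F = (6a - 6b - 2, -6a + 4b - 1); substituting (-7/6, -3/2) gives ∇F = (0, 0), so (-7/6, -3/2) is indeed a critical point.
The Hessian of F is constant: H = [[6, -6], [-6, 4]].
det(H) = 6·4 − (-6)² = -12.
Since det(H) < 0, H is indefinite and the critical point is a saddle point.

saddle point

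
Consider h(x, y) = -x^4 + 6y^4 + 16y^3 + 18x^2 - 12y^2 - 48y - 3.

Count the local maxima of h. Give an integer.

h separates as a function of x plus a function of y, so ∇h=0 decouples.
∂h/∂x = -4x(x - 3)(x + 3) = 0 at x ∈ {-3, 0, 3}; ∂h/∂y = 24(y - 1)(y + 1)(y + 2) = 0 at y ∈ {-2, -1, 1}.
The Hessian is diagonal: diag(h_xx, h_yy). Second derivatives: h_xx(-3)=-72, h_xx(0)=36, h_xx(3)=-72; h_yy(-2)=72, h_yy(-1)=-48, h_yy(1)=144.
Local maxima occur where both diagonal entries negative: (-3, -1), (3, -1). Count: 2.

2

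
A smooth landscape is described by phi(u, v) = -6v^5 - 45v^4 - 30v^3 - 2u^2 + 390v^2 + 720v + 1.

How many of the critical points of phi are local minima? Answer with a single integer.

0

phi separates as a function of u plus a function of v, so ∇phi=0 decouples.
∂phi/∂u = -4u = 0 at u ∈ {0}; ∂phi/∂v = -30(v - 2)(v + 1)(v + 3)(v + 4) = 0 at v ∈ {-4, -3, -1, 2}.
The Hessian is diagonal: diag(phi_uu, phi_vv). Second derivatives: phi_uu(0)=-4; phi_vv(-4)=540, phi_vv(-3)=-300, phi_vv(-1)=540, phi_vv(2)=-2700.
Local minima occur where both diagonal entries positive: none. Count: 0.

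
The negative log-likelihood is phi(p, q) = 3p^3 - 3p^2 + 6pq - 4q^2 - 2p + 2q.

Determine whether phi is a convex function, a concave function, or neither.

The term 3p^3 is cubic, so the Hessian is not constant.
∂²phi/∂p² = 18p - 6, which takes both signs as p varies (negative for sufficiently negative p). A diagonal entry of the Hessian changing sign means the Hessian is neither positive- nor negative-semidefinite on all of R^2.

neither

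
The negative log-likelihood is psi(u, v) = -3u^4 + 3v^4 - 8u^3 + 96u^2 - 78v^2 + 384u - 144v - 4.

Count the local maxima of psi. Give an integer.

psi separates as a function of u plus a function of v, so ∇psi=0 decouples.
∂psi/∂u = -12(u - 4)(u + 2)(u + 4) = 0 at u ∈ {-4, -2, 4}; ∂psi/∂v = 12(v - 4)(v + 1)(v + 3) = 0 at v ∈ {-3, -1, 4}.
The Hessian is diagonal: diag(psi_uu, psi_vv). Second derivatives: psi_uu(-4)=-192, psi_uu(-2)=144, psi_uu(4)=-576; psi_vv(-3)=168, psi_vv(-1)=-120, psi_vv(4)=420.
Local maxima occur where both diagonal entries negative: (-4, -1), (4, -1). Count: 2.

2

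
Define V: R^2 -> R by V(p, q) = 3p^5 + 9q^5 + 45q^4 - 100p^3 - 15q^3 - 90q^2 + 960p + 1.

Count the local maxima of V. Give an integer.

4

V separates as a function of p plus a function of q, so ∇V=0 decouples.
∂V/∂p = 15(p - 4)(p - 2)(p + 2)(p + 4) = 0 at p ∈ {-4, -2, 2, 4}; ∂V/∂q = 45q(q - 1)(q + 1)(q + 4) = 0 at q ∈ {-4, -1, 0, 1}.
The Hessian is diagonal: diag(V_pp, V_qq). Second derivatives: V_pp(-4)=-1440, V_pp(-2)=720, V_pp(2)=-720, V_pp(4)=1440; V_qq(-4)=-2700, V_qq(-1)=270, V_qq(0)=-180, V_qq(1)=450.
Local maxima occur where both diagonal entries negative: (-4, -4), (-4, 0), (2, -4), (2, 0). Count: 4.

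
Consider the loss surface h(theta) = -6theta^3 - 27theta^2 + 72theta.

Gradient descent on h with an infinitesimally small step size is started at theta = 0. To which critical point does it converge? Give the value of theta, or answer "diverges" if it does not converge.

h'(theta) = -18(theta - 1)(theta + 4), so h'(0) = 72.
Gradient descent moves in the -h' direction, i.e. theta is decreasing.
The nearest critical point in that direction is theta = -4, where h'' = 90 > 0 (a local minimum). The iterate converges there.

-4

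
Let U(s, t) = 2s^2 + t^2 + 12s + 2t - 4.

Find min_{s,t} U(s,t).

-23

U(s,t) separates as P(s) + Q(t) − 4, so its minimum is min P + min Q − 4.
P'(s) = 4s + 12 vanishes at s ∈ {-3}; Q'(t) = 2(t + 1) vanishes at t ∈ {-1}.
Local minima of P (where P''>0): P(-3)=-18. Local minima of Q: Q(-1)=-1.
So the global minimum of U is P(-3) + Q(-1) − 4 = -18 − 1 − 4 = -23, attained at (-3, -1).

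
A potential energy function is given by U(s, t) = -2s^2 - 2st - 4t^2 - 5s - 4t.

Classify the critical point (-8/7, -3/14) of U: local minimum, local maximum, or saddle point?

local maximum

The Hessian of U is constant: H = [[-4, -2], [-2, -8]].
det(H) = (-4)·(-8) − (-2)² = 28.
det(H) > 0 and tr(H) = -12 < 0, so H is negative definite and the point is a local maximum.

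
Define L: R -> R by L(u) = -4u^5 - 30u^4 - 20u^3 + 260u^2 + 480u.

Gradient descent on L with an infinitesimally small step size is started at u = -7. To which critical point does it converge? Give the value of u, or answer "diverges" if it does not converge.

L'(u) = -20(u - 2)(u + 1)(u + 3)(u + 4), so L'(-7) = -12960.
Gradient descent moves in the -L' direction, i.e. u is increasing.
The nearest critical point in that direction is u = -4, where L'' = 360 > 0 (a local minimum). The iterate converges there.

-4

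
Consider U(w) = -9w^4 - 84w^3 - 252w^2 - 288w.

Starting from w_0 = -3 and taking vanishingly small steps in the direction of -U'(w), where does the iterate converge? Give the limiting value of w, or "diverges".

U'(w) = -36(w + 1)(w + 2)(w + 4), so U'(-3) = -72.
Gradient descent moves in the -U' direction, i.e. w is increasing.
The nearest critical point in that direction is w = -2, where U'' = 72 > 0 (a local minimum). The iterate converges there.

-2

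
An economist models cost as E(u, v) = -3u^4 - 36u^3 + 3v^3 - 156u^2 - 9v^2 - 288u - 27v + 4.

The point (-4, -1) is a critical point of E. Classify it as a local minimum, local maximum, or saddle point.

The mixed partial ∂²E/∂u∂v is 0, so the Hessian at any point is diag(E_uu, E_vv) = diag(-12(3u^2 + 18u + 26), 18(v - 1)).
At (-4, -1): H = diag(-24, -36).
Both eigenvalues are negative, so H is negative definite: a local maximum.

local maximum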